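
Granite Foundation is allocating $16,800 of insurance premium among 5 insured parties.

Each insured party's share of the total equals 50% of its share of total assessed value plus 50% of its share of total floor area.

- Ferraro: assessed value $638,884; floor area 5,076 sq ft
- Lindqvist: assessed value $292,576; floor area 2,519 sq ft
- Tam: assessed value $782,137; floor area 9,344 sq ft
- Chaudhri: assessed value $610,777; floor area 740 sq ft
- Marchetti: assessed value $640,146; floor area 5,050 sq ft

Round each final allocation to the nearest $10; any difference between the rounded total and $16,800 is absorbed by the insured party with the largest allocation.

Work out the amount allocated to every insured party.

Assessed value total 2,964,520; floor area total 22,729.
Combined weights (50% assessed value + 50% floor area): Ferraro 0.2194; Lindqvist 0.1048; Tam 0.3375; Chaudhri 0.1193; Marchetti 0.2191.
Proportional shares: Ferraro 3,686.23; Lindqvist 1,759.97; Tam 5,669.47; Chaudhri 2,004.13; Marchetti 3,680.20.
After rounding ($10): Ferraro $3,690; Lindqvist $1,760; Tam $5,670; Chaudhri $2,000; Marchetti $3,680. Sum = $16,800.
Rounded total matches; no reconciliation needed.

Ferraro: $3,690 · Lindqvist: $1,760 · Tam: $5,670 · Chaudhri: $2,000 · Marchetti: $3,680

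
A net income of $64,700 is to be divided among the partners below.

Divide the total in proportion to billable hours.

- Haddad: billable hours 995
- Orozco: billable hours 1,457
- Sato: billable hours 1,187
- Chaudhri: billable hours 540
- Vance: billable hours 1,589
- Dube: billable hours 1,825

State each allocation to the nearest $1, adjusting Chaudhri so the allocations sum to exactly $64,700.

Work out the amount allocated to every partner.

Haddad: $8,478; Orozco: $12,415; Sato: $10,114; Chaudhri: $4,602; Vance: $13,540; Dube: $15,551

Sum of billable hours: 7,593.
Unrounded shares: Haddad 995/7,593 × $64,700 = 8,478.40; Orozco 1,457/7,593 × $64,700 = 12,415.11; Sato 1,187/7,593 × $64,700 = 10,114.43; Chaudhri 540/7,593 × $64,700 = 4,601.34; Vance 1,589/7,593 × $64,700 = 13,539.88; Dube 1,825/7,593 × $64,700 = 15,550.84.
At nearest $1: Haddad $8,478; Orozco $12,415; Sato $10,114; Chaudhri $4,601; Vance $13,540; Dube $15,551. Sum = $64,699.
Difference $64,700 − $64,699 = +$1 applied to Chaudhri: Chaudhri becomes $4,602.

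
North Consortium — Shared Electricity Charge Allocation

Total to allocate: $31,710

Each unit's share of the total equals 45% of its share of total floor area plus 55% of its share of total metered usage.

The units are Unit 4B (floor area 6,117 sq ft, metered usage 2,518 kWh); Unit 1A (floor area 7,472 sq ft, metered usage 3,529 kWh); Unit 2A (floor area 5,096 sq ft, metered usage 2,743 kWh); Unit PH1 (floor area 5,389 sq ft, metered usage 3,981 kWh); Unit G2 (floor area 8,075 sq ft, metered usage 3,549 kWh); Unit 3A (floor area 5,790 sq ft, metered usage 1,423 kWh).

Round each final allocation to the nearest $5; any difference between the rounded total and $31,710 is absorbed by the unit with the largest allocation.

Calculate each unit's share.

Floor area total 37,939; metered usage total 17,743.
Blended shares (45% floor area + 55% metered usage): Unit 4B 0.1506; Unit 1A 0.1980; Unit 2A 0.1455; Unit PH1 0.1873; Unit G2 0.2058; Unit 3A 0.1128.
Pro-rata amounts: Unit 4B 4,775.78; Unit 1A 6,279.18; Unit 2A 4,612.93; Unit PH1 5,940.02; Unit G2 6,525.64; Unit 3A 3,576.46.
Rounded to nearest $5: Unit 4B $4,775; Unit 1A $6,280; Unit 2A $4,615; Unit PH1 $5,940; Unit G2 $6,525; Unit 3A $3,575. Sum = $31,710.
Rounded total matches; no reconciliation needed.

Unit 4B: $4,775 | Unit 1A: $6,280 | Unit 2A: $4,615 | Unit PH1: $5,940 | Unit G2: $6,525 | Unit 3A: $3,575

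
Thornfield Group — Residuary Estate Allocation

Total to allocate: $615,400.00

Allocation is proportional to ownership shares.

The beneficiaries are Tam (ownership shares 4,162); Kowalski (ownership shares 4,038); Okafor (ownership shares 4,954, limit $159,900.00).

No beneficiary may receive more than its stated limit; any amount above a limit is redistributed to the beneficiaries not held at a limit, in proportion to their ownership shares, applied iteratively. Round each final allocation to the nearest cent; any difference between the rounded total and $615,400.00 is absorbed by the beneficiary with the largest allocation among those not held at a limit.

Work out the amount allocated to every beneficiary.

Total ownership shares = 13,154.
Pro-rata shares before constraints: Tam 194,716.0407; Kowalski 188,914.7940; Okafor 231,769.1653.
Cap binds for Okafor ($159,900.00); residual $455,500.00 reallocated over remaining ownership shares 8,200.
Redistributed shares: Tam 231,194.0244 → $231,194.02; Kowalski 224,305.9756 → $224,305.98.

Tam: $231,194.02 | Kowalski: $224,305.98 | Okafor: $159,900.00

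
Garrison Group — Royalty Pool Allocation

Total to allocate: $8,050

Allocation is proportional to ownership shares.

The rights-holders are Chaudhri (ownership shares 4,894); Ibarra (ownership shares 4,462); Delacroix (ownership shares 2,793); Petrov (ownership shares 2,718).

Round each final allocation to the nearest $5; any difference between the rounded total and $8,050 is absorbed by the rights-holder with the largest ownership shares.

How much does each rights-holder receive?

Total ownership shares = 14,867.
Pro-rata amounts: Chaudhri 4,894/14,867 × $8,050 = 2,649.94; Ibarra 4,462/14,867 × $8,050 = 2,416.03; Delacroix 2,793/14,867 × $8,050 = 1,512.32; Petrov 2,718/14,867 × $8,050 = 1,471.71.
After rounding ($5): Chaudhri $2,650; Ibarra $2,415; Delacroix $1,510; Petrov $1,470. Sum = $8,045.
Difference $8,050 − $8,045 = +$5 applied to largest ownership shares (Chaudhri): Chaudhri becomes $2,655.

Chaudhri: $2,655 | Ibarra: $2,415 | Delacroix: $1,510 | Petrov: $1,470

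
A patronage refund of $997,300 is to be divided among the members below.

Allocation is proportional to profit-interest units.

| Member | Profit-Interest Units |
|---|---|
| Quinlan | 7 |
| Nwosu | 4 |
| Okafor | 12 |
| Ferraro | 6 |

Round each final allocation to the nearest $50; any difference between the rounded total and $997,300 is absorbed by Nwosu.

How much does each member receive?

Quinlan: $240,750 | Nwosu: $137,500 | Okafor: $412,700 | Ferraro: $206,350

Total profit-interest units = 29.
Proportional shares: Quinlan 7/29 × $997,300 = 240,727.59; Nwosu 4/29 × $997,300 = 137,558.62; Okafor 12/29 × $997,300 = 412,675.86; Ferraro 6/29 × $997,300 = 206,337.93.
Rounded to nearest $50: Quinlan $240,750; Nwosu $137,550; Okafor $412,700; Ferraro $206,350. Sum = $997,350.
Difference $997,300 − $997,350 = −$50 applied to Nwosu: Nwosu becomes $137,500.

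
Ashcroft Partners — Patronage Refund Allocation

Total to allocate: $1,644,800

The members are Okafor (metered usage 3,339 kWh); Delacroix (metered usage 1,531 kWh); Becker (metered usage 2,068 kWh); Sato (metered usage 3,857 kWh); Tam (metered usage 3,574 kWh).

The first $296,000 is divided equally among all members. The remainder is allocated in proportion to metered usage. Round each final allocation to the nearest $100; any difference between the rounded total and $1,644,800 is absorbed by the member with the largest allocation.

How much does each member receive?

Equal tier: $296,000 ÷ 5 = $59,200 apiece.
Remainder $1,348,800 by metered usage (total 14,369): Okafor 313,427.74 → $313,400; Delacroix 143,713.05 → $143,700; Becker 194,120.57 → $194,100; Sato 362,051.75 → $362,100; Tam 335,486.90 → $335,500.
Totals: Okafor $59,200 + $313,400 = $372,600; Delacroix $59,200 + $143,700 = $202,900; Becker $59,200 + $194,100 = $253,300; Sato $59,200 + $362,100 = $421,300; Tam $59,200 + $335,500 = $394,700.

Okafor: $372,600; Delacroix: $202,900; Becker: $253,300; Sato: $421,300; Tam: $394,700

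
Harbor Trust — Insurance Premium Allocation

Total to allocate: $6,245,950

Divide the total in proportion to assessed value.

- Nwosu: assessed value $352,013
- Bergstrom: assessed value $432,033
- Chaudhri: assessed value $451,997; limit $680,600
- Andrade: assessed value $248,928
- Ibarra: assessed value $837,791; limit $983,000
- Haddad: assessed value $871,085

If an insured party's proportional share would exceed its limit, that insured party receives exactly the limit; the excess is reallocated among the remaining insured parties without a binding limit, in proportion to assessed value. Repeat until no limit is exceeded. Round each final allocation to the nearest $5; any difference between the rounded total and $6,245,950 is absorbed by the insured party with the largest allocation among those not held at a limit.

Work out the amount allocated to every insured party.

Total assessed value = 3,193,847.
Unconstrained shares: Nwosu 688,403.55; Bergstrom 844,892.23; Chaudhri 883,934.22; Andrade 486,808.49; Ibarra 1,638,400.55; Haddad 1,703,510.96.
Cap binds for Chaudhri ($680,600), Ibarra ($983,000); balance $4,582,350 reallocated over remaining assessed value 1,904,059.
Shares after redistribution: Nwosu 847,162.18 → $847,160; Bergstrom 1,039,740.06 → $1,039,740; Andrade 599,075.56 → $599,075; Haddad 2,096,372.20 → $2,096,370.
Rounding difference +$5 applied to Haddad → $2,096,375.

Nwosu: $847,160; Bergstrom: $1,039,740; Chaudhri: $680,600; Andrade: $599,075; Ibarra: $983,000; Haddad: $2,096,375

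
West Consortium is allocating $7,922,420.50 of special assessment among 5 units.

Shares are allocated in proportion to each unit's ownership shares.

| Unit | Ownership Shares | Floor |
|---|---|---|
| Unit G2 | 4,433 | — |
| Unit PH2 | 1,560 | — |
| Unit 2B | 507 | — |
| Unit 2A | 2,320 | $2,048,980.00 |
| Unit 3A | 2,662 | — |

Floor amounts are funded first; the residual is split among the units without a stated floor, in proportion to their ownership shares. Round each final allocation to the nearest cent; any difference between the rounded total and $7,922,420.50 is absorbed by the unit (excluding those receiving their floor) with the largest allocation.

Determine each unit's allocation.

Unit G2: $2,841,842.58 · Unit PH2: $1,000,061.91 · Unit 2B: $325,020.12 · Unit 2A: $2,048,980.00 · Unit 3A: $1,706,515.89

Minimums first: Unit 2A $2,048,980.00. Balance $5,873,440.50.
Balance split over remaining ownership shares 9,162: Unit G2 2,841,842.5820 → $2,841,842.58; Unit PH2 1,000,061.9057 → $1,000,061.91; Unit 2B 325,020.1194 → $325,020.12; Unit 3A 1,706,515.8929 → $1,706,515.89.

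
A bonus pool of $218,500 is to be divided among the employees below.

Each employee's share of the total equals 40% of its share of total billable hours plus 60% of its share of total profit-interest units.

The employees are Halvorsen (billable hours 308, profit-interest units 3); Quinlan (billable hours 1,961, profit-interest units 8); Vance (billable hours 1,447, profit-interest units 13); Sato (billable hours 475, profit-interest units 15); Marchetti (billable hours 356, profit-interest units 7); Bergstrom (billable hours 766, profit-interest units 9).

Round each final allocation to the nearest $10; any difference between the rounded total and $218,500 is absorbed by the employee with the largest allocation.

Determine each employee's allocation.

Halvorsen: $12,220; Quinlan: $51,330; Vance: $54,790; Sato: $43,570; Marchetti: $22,540; Bergstrom: $34,050

Totals — billable hours 5,313, profit-interest units 55.
Blended shares (40% billable hours + 60% profit-interest units): Halvorsen 0.0559; Quinlan 0.2349; Vance 0.2508; Sato 0.1994; Marchetti 0.1032; Bergstrom 0.1559.
Proportional shares: Halvorsen 12,217.58; Quinlan 51,327.97; Vance 54,790.74; Sato 43,568.40; Marchetti 22,541.73; Bergstrom 34,053.59.
Rounded to nearest $10: Halvorsen $12,220; Quinlan $51,330; Vance $54,790; Sato $43,570; Marchetti $22,540; Bergstrom $34,050. Sum = $218,500.
No rounding difference to absorb.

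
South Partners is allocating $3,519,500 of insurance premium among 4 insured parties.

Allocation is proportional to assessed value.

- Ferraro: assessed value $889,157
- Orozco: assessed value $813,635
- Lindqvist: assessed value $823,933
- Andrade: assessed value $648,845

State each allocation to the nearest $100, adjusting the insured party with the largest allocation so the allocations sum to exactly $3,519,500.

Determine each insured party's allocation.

Sum of assessed value: 3,175,570.
Raw shares: Ferraro 889,157/3,175,570 × $3,519,500 = 985,457.12; Orozco 813,635/3,175,570 × $3,519,500 = 901,755.71; Lindqvist 823,933/3,175,570 × $3,519,500 = 913,169.04; Andrade 648,845/3,175,570 × $3,519,500 = 719,118.14.
Rounded to nearest $100: Ferraro $985,500; Orozco $901,800; Lindqvist $913,200; Andrade $719,100. Sum = $3,519,600.
Difference $3,519,500 − $3,519,600 = −$100 applied to largest allocation (Ferraro): Ferraro becomes $985,400.

Ferraro: $985,400 | Orozco: $901,800 | Lindqvist: $913,200 | Andrade: $719,100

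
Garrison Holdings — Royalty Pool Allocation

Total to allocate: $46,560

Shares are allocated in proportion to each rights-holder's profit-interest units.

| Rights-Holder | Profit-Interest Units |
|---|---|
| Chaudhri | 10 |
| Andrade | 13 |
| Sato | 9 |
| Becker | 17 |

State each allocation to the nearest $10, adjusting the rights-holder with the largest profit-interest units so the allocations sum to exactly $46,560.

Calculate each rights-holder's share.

Chaudhri: $9,500 | Andrade: $12,350 | Sato: $8,550 | Becker: $16,160

Profit-interest units total: 10 + 13 + 9 + 17 = 49.
Proportional shares: Chaudhri 9,502.04; Andrade 12,352.65; Sato 8,551.84; Becker 16,153.47.
Rounded to nearest $10: Chaudhri $9,500; Andrade $12,350; Sato $8,550; Becker $16,150. Sum = $46,550.
Difference $46,560 − $46,550 = +$10 applied to largest profit-interest units (Becker): Becker becomes $16,160.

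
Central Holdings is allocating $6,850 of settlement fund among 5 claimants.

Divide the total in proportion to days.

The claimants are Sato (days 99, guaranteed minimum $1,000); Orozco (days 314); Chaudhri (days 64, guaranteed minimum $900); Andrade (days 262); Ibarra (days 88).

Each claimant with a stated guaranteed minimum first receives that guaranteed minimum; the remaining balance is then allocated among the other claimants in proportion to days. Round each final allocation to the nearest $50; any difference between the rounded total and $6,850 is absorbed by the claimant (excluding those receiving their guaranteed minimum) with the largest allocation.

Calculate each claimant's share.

Sato: $1,000 · Orozco: $2,350 · Chaudhri: $900 · Andrade: $1,950 · Ibarra: $650

Minimums first: Sato $1,000; Chaudhri $900. Residual $4,950.
Residual split over remaining days 664: Orozco 2,340.81 → $2,350; Andrade 1,953.16 → $1,950; Ibarra 656.02 → $650.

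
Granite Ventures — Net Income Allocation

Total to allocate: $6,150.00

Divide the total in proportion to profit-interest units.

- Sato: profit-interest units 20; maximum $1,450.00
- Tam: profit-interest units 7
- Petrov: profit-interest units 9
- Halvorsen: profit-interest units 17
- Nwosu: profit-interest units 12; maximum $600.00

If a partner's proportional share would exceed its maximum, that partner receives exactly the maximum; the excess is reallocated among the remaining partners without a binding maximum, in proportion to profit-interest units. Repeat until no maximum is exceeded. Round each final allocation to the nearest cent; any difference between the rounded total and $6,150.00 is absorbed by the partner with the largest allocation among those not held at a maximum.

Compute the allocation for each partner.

Profit-interest units total: 65.
Unconstrained shares: Sato 1,892.3077; Tam 662.3077; Petrov 851.5385; Halvorsen 1,608.4615; Nwosu 1,135.3846.
Cap binds for Sato ($1,450.00), Nwosu ($600.00); residual $4,100.00 reallocated over remaining profit-interest units 33.
Shares after redistribution: Tam 869.6970 → $869.70; Petrov 1,118.1818 → $1,118.18; Halvorsen 2,112.1212 → $2,112.12.

Sato: $1,450.00; Tam: $869.70; Petrov: $1,118.18; Halvorsen: $2,112.12; Nwosu: $600.00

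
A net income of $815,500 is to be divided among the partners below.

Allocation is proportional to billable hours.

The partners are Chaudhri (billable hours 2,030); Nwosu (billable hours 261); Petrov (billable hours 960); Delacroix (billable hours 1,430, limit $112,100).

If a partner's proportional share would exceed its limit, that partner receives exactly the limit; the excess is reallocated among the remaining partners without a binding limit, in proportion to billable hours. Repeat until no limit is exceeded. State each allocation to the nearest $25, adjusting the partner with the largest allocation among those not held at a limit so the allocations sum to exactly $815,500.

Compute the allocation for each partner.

Chaudhri: $439,225; Nwosu: $56,475; Petrov: $207,700; Delacroix: $112,100

Total billable hours = 4,681.
Unconstrained shares: Chaudhri 353,656.27; Nwosu 45,470.09; Petrov 167,246.31; Delacroix 249,127.32.
Held at cap: Delacroix ($112,100); residual $703,400 reallocated over remaining billable hours 3,251.
Remaining shares: Chaudhri 439,219.32 → $439,225; Nwosu 56,471.06 → $56,475; Petrov 207,709.63 → $207,700.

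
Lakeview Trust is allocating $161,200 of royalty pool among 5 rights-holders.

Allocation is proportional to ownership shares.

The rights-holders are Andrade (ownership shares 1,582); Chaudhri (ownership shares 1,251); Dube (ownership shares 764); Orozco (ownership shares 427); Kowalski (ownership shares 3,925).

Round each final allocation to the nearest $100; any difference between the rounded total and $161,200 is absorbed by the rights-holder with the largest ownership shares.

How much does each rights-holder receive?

Andrade: $32,100; Chaudhri: $25,400; Dube: $15,500; Orozco: $8,700; Kowalski: $79,500

Ownership shares total: 7,949.
Unrounded shares: Andrade 1,582/7,949 × $161,200 = 32,081.82; Chaudhri 1,251/7,949 × $161,200 = 25,369.38; Dube 764/7,949 × $161,200 = 15,493.37; Orozco 427/7,949 × $161,200 = 8,659.25; Kowalski 3,925/7,949 × $161,200 = 79,596.18.
Rounded to nearest $100: Andrade $32,100; Chaudhri $25,400; Dube $15,500; Orozco $8,700; Kowalski $79,600. Sum = $161,300.
Difference $161,200 − $161,300 = −$100 applied to largest ownership shares (Kowalski): Kowalski becomes $79,500.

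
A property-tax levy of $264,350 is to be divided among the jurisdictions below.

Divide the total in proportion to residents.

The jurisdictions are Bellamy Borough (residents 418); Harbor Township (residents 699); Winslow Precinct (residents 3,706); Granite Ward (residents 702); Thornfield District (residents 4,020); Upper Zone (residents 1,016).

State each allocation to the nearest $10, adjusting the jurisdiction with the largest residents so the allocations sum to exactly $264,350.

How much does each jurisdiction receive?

Bellamy Borough: $10,460; Harbor Township: $17,500; Winslow Precinct: $92,760; Granite Ward: $17,570; Thornfield District: $100,630; Upper Zone: $25,430

Combined residents = 10,561.
Raw shares: Bellamy Borough 418/10,561 × $264,350 = 10,462.86; Harbor Township 699/10,561 × $264,350 = 17,496.51; Winslow Precinct 3,706/10,561 × $264,350 = 92,764.05; Granite Ward 702/10,561 × $264,350 = 17,571.60; Thornfield District 4,020/10,561 × $264,350 = 100,623.71; Upper Zone 1,016/10,561 × $264,350 = 25,431.27.
Rounded to nearest $10: Bellamy Borough $10,460; Harbor Township $17,500; Winslow Precinct $92,760; Granite Ward $17,570; Thornfield District $100,620; Upper Zone $25,430. Sum = $264,340.
Difference $264,350 − $264,340 = +$10 applied to largest residents (Thornfield District): Thornfield District becomes $100,630.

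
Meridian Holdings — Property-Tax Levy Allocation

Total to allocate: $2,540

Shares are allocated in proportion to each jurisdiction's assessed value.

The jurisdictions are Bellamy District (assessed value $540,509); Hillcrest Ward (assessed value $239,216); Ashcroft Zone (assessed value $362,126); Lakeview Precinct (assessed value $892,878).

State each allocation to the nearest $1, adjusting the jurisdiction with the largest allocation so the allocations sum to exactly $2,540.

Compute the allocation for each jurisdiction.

Bellamy District: $675; Hillcrest Ward: $299; Ashcroft Zone: $452; Lakeview Precinct: $1,114

Total assessed value = 2,034,729.
Unrounded shares: Bellamy District 540,509/2,034,729 × $2,540 = 674.73; Hillcrest Ward 239,216/2,034,729 × $2,540 = 298.62; Ashcroft Zone 362,126/2,034,729 × $2,540 = 452.05; Lakeview Precinct 892,878/2,034,729 × $2,540 = 1,114.60.
After rounding ($1): Bellamy District $675; Hillcrest Ward $299; Ashcroft Zone $452; Lakeview Precinct $1,115. Sum = $2,541.
Difference $2,540 − $2,541 = −$1 applied to largest allocation (Lakeview Precinct): Lakeview Precinct becomes $1,114.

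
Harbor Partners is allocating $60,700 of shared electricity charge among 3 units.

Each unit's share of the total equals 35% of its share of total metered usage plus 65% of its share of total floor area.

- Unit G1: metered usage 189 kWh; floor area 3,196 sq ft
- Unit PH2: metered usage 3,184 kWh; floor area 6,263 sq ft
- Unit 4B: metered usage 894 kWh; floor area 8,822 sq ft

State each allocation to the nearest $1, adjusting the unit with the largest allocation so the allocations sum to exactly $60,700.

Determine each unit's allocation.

Unit G1: $7,839; Unit PH2: $29,370; Unit 4B: $23,491

Metered usage total 4,267; floor area total 18,281.
Composite weights (35% metered usage + 65% floor area): Unit G1 0.1291; Unit PH2 0.4839; Unit 4B 0.3870.
Pro-rata amounts: Unit G1 7,838.79; Unit PH2 29,369.97; Unit 4B 23,491.24.
Rounded to nearest $1: Unit G1 $7,839; Unit PH2 $29,370; Unit 4B $23,491. Sum = $60,700.
Rounded total matches; no reconciliation needed.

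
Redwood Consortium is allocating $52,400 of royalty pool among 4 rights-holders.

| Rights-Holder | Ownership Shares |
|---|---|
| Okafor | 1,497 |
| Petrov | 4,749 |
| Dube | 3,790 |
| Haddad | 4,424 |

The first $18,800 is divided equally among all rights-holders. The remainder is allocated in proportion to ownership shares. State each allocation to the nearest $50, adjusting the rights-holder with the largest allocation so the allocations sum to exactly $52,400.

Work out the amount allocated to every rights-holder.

$18,800 shared equally gives $4,700 per rights-holder.
Remainder $33,600 by ownership shares (total 14,460): Okafor 3,478.51 → $3,500; Petrov 11,035.02 → $11,050; Dube 8,806.64 → $8,800; Haddad 10,279.83 → $10,300.
Rounding difference −$50 on remainder applied to Petrov.
Totals: Okafor $4,700 + $3,500 = $8,200; Petrov $4,700 + $11,000 = $15,700; Dube $4,700 + $8,800 = $13,500; Haddad $4,700 + $10,300 = $15,000.

Okafor: $8,200 · Petrov: $15,700 · Dube: $13,500 · Haddad: $15,000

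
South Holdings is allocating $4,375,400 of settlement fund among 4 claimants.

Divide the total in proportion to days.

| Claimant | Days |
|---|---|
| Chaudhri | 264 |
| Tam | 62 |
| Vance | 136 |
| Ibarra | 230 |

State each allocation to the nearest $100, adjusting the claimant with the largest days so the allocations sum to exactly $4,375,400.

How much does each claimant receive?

Total days = 264 + 62 + 136 + 230 = 692.
Pro-rata amounts: Chaudhri 1,669,227.75; Tam 392,015.61; Vance 859,905.20; Ibarra 1,454,251.45.
After rounding ($100): Chaudhri $1,669,200; Tam $392,000; Vance $859,900; Ibarra $1,454,300. Sum = $4,375,400.
No rounding difference to absorb.

Chaudhri: $1,669,200 | Tam: $392,000 | Vance: $859,900 | Ibarra: $1,454,300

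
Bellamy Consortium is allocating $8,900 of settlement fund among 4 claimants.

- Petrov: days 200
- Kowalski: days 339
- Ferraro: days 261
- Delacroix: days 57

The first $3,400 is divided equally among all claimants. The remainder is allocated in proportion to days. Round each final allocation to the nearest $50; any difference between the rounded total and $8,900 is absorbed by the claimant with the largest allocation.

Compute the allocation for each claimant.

$3,400 shared equally gives $850 per claimant.
Remainder $5,500 by days (total 857): Petrov 1,283.55 → $1,300; Kowalski 2,175.61 → $2,200; Ferraro 1,675.03 → $1,700; Delacroix 365.81 → $350.
Rounding difference −$50 on remainder applied to Kowalski.
Totals: Petrov $850 + $1,300 = $2,150; Kowalski $850 + $2,150 = $3,000; Ferraro $850 + $1,700 = $2,550; Delacroix $850 + $350 = $1,200.

Petrov: $2,150 | Kowalski: $3,000 | Ferraro: $2,550 | Delacroix: $1,200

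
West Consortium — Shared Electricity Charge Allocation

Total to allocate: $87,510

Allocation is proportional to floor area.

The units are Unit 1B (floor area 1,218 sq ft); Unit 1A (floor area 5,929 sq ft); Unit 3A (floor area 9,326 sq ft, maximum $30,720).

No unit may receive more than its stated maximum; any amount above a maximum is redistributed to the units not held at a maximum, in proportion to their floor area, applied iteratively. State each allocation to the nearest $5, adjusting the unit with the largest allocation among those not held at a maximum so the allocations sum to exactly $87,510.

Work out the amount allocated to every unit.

Combined floor area = 16,473.
Pro-rata shares before constraints: Unit 1B 6,470.42; Unit 1A 31,496.80; Unit 3A 49,542.78.
Held at cap: Unit 3A ($30,720); residual $56,790 reallocated over remaining floor area 7,147.
Remaining shares: Unit 1B 9,678.22 → $9,680; Unit 1A 47,111.78 → $47,110.

Unit 1B: $9,680 · Unit 1A: $47,110 · Unit 3A: $30,720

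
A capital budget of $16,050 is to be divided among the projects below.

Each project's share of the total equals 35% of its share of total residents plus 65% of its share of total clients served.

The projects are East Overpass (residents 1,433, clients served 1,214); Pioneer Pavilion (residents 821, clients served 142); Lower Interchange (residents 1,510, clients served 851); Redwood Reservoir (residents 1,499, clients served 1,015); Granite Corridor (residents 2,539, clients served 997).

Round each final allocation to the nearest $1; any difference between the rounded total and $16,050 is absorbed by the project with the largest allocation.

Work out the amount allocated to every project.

East Overpass: $4,034 · Pioneer Pavilion: $942 · Lower Interchange: $3,192 · Redwood Reservoir: $3,589 · Granite Corridor: $4,293

Residents total 7,802; clients served total 4,219.
Combined weights (35% residents + 65% clients served): East Overpass 0.2513; Pioneer Pavilion 0.0587; Lower Interchange 0.1988; Redwood Reservoir 0.2236; Granite Corridor 0.2675.
Pro-rata amounts: East Overpass 4,033.68; Pioneer Pavilion 942.26; Lower Interchange 3,191.52; Redwood Reservoir 3,589.13; Granite Corridor 4,293.42.
After rounding ($1): East Overpass $4,034; Pioneer Pavilion $942; Lower Interchange $3,192; Redwood Reservoir $3,589; Granite Corridor $4,293. Sum = $16,050.
Sum already equals the total — no adjustment.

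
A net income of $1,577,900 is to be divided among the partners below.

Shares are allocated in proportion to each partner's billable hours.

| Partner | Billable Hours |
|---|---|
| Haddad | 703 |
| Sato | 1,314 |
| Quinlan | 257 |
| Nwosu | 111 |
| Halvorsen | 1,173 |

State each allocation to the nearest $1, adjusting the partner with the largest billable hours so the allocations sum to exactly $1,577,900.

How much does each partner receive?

Haddad: $311,766 | Sato: $582,733 | Quinlan: $113,974 | Nwosu: $49,226 | Halvorsen: $520,201

Total billable hours = 3,558.
Pro-rata amounts: Haddad 703/3,558 × $1,577,900 = 311,766.08; Sato 1,314/3,558 × $1,577,900 = 582,732.04; Quinlan 257/3,558 × $1,577,900 = 113,974.23; Nwosu 111/3,558 × $1,577,900 = 49,226.22; Halvorsen 1,173/3,558 × $1,577,900 = 520,201.43.
Rounded to nearest $1: Haddad $311,766; Sato $582,732; Quinlan $113,974; Nwosu $49,226; Halvorsen $520,201. Sum = $1,577,899.
Difference $1,577,900 − $1,577,899 = +$1 applied to largest billable hours (Sato): Sato becomes $582,733.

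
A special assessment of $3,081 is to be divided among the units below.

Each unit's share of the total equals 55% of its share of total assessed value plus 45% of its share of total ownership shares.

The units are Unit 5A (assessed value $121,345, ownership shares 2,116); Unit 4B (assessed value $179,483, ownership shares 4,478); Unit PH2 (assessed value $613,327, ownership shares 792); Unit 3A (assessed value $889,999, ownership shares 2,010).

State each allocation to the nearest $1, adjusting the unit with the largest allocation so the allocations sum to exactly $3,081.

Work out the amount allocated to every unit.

Totals — assessed value 1,804,154, ownership shares 9,396.
Combined weights (55% assessed value + 45% ownership shares): Unit 5A 0.1383; Unit 4B 0.2692; Unit PH2 0.2249; Unit 3A 0.3676.
Proportional shares: Unit 5A 426.20; Unit 4B 829.34; Unit PH2 692.93; Unit 3A 1,132.52.
At nearest $1: Unit 5A $426; Unit 4B $829; Unit PH2 $693; Unit 3A $1,133. Sum = $3,081.
Rounded total matches; no reconciliation needed.

Unit 5A: $426 | Unit 4B: $829 | Unit PH2: $693 | Unit 3A: $1,133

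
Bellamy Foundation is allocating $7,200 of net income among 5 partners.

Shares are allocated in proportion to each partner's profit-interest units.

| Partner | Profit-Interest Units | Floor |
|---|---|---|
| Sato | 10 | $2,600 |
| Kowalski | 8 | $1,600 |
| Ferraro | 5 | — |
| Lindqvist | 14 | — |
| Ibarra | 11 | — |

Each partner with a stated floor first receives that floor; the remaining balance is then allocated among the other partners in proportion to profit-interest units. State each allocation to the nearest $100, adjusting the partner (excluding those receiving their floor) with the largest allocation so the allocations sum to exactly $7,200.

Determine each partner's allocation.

Sato: $2,600 | Kowalski: $1,600 | Ferraro: $500 | Lindqvist: $1,400 | Ibarra: $1,100

Minimums first: Sato $2,600; Kowalski $1,600. Balance $3,000.
Balance split over remaining profit-interest units 30: Ferraro 500.00 → $500; Lindqvist 1,400.00 → $1,400; Ibarra 1,100.00 → $1,100.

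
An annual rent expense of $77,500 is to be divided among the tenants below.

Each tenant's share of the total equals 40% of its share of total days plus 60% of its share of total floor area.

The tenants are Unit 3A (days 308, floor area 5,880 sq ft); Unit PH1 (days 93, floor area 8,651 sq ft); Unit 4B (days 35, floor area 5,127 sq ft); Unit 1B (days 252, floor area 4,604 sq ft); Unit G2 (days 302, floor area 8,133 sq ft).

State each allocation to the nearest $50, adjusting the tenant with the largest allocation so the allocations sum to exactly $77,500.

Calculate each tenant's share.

Unit 3A: $18,100; Unit PH1: $15,350; Unit 4B: $8,450; Unit 1B: $14,500; Unit G2: $21,100

Totals — days 990, floor area 32,395.
Combined weights (40% days + 60% floor area): Unit 3A 0.2334; Unit PH1 0.1978; Unit 4B 0.1091; Unit 1B 0.1871; Unit G2 0.2727.
Pro-rata amounts: Unit 3A 18,084.64; Unit PH1 15,329.82; Unit 4B 8,455.29; Unit 1B 14,499.52; Unit G2 21,130.73.
Rounded to nearest $50: Unit 3A $18,100; Unit PH1 $15,350; Unit 4B $8,450; Unit 1B $14,500; Unit G2 $21,150. Sum = $77,550.
Difference $77,500 − $77,550 = −$50 applied to largest allocation (Unit G2): Unit G2 becomes $21,100.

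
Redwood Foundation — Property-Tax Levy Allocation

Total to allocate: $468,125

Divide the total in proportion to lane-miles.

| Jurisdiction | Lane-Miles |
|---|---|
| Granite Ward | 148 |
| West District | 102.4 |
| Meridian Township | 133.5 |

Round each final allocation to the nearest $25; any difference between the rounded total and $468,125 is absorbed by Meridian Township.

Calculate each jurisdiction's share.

Granite Ward: $180,475 · West District: $124,875 · Meridian Township: $162,775

Total lane-miles = 383.9.
Pro-rata amounts: Granite Ward 148/383.9 × $468,125 = 180,470.17; West District 102.4/383.9 × $468,125 = 124,865.85; Meridian Township 133.5/383.9 × $468,125 = 162,788.97.
Rounded to nearest $25: Granite Ward $180,475; West District $124,875; Meridian Township $162,800. Sum = $468,150.
Difference $468,125 − $468,150 = −$25 applied to Meridian Township: Meridian Township becomes $162,775.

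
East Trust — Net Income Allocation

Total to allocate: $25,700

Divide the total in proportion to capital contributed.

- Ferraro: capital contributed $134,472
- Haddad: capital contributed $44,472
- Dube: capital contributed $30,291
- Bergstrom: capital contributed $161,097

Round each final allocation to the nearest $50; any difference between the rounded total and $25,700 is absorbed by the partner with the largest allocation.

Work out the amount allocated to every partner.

Ferraro: $9,350 | Haddad: $3,100 | Dube: $2,100 | Bergstrom: $11,150

Sum of capital contributed: 370,332.
Proportional shares: Ferraro 134,472/370,332 × $25,700 = 9,331.98; Haddad 44,472/370,332 × $25,700 = 3,086.23; Dube 30,291/370,332 × $25,700 = 2,102.11; Bergstrom 161,097/370,332 × $25,700 = 11,179.68.
After rounding ($50): Ferraro $9,350; Haddad $3,100; Dube $2,100; Bergstrom $11,200. Sum = $25,750.
Difference $25,700 − $25,750 = −$50 applied to largest allocation (Bergstrom): Bergstrom becomes $11,150.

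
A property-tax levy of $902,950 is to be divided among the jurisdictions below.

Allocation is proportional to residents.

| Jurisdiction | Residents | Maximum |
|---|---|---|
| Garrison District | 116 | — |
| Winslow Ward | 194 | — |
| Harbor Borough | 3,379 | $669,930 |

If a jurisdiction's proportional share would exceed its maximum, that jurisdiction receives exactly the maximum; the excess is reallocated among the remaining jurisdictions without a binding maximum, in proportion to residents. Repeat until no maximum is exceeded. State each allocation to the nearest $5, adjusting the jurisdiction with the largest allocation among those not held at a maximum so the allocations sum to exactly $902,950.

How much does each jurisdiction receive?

Residents total: 3,689.
Pro-rata shares before constraints: Garrison District 28,393.11; Winslow Ward 47,485.04; Harbor Borough 827,071.85.
Held at cap: Harbor Borough ($669,930); residual $233,020 reallocated over remaining residents 310.
Shares after redistribution: Garrison District 87,194.58 → $87,195; Winslow Ward 145,825.42 → $145,825.

Garrison District: $87,195; Winslow Ward: $145,825; Harbor Borough: $669,930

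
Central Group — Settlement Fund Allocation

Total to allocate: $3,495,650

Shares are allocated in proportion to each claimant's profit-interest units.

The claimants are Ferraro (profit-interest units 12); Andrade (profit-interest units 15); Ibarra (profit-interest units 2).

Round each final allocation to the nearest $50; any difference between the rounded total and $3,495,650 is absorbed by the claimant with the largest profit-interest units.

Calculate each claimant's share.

Profit-interest units total: 29.
Proportional shares: Ferraro 12/29 × $3,495,650 = 1,446,475.86; Andrade 15/29 × $3,495,650 = 1,808,094.83; Ibarra 2/29 × $3,495,650 = 241,079.31.
Rounded to nearest $50: Ferraro $1,446,500; Andrade $1,808,100; Ibarra $241,100. Sum = $3,495,700.
Difference $3,495,650 − $3,495,700 = −$50 applied to largest profit-interest units (Andrade): Andrade becomes $1,808,050.

Ferraro: $1,446,500 · Andrade: $1,808,050 · Ibarra: $241,100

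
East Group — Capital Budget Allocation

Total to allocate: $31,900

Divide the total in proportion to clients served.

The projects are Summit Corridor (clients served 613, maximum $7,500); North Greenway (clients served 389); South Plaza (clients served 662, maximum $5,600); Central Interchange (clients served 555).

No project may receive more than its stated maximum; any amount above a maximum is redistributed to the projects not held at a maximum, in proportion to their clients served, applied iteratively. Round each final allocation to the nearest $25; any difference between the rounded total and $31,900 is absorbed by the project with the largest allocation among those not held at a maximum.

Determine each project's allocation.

Total clients served = 2,219.
Unconstrained shares: Summit Corridor 8,812.39; North Greenway 5,592.20; South Plaza 9,516.81; Central Interchange 7,978.59.
Held at cap: Summit Corridor ($7,500), South Plaza ($5,600); remaining pool $18,800 reallocated over remaining clients served 944.
Redistributed shares: North Greenway 7,747.03 → $7,750; Central Interchange 11,052.97 → $11,050.

Summit Corridor: $7,500 | North Greenway: $7,750 | South Plaza: $5,600 | Central Interchange: $11,050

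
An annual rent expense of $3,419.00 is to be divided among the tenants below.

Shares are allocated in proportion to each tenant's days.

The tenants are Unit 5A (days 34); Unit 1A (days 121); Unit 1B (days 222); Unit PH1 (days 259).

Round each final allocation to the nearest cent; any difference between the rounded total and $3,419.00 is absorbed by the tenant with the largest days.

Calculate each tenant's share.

Combined days = 34 + 121 + 222 + 259 = 636.
Raw shares: Unit 5A 182.7767; Unit 1A 650.4701; Unit 1B 1,193.4245; Unit PH1 1,392.3286.
After rounding (cent): Unit 5A $182.78; Unit 1A $650.47; Unit 1B $1,193.42; Unit PH1 $1,392.33. Sum = $3,419.00.
Rounded total matches; no reconciliation needed.

Unit 5A: $182.78 | Unit 1A: $650.47 | Unit 1B: $1,193.42 | Unit PH1: $1,392.33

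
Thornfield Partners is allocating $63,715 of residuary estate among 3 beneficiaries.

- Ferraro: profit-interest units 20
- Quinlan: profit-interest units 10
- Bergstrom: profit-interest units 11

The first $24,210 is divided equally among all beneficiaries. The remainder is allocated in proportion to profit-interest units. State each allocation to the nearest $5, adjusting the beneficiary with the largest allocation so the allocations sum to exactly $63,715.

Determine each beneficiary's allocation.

Ferraro: $27,340 | Quinlan: $17,705 | Bergstrom: $18,670

$24,210 shared equally gives $8,070 per beneficiary.
Remainder $39,505 by profit-interest units (total 41): Ferraro 19,270.73 → $19,270; Quinlan 9,635.37 → $9,635; Bergstrom 10,598.90 → $10,600.
Totals: Ferraro $8,070 + $19,270 = $27,340; Quinlan $8,070 + $9,635 = $17,705; Bergstrom $8,070 + $10,600 = $18,670.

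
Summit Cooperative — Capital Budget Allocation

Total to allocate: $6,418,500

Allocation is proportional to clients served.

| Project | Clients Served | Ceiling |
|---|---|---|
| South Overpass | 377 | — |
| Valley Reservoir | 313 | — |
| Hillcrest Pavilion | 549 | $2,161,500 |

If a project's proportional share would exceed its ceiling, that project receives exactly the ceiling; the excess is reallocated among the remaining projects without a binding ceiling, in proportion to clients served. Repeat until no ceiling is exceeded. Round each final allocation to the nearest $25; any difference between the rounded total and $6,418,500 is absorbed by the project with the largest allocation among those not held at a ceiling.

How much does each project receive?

South Overpass: $2,325,925; Valley Reservoir: $1,931,075; Hillcrest Pavilion: $2,161,500

Clients served total: 1,239.
Proportional shares (ignoring caps): South Overpass 1,953,006.05; Valley Reservoir 1,621,461.26; Hillcrest Pavilion 2,844,032.69.
Held at cap: Hillcrest Pavilion ($2,161,500); balance $4,257,000 reallocated over remaining clients served 690.
Remaining shares: South Overpass 2,325,926.09 → $2,325,925; Valley Reservoir 1,931,073.91 → $1,931,075.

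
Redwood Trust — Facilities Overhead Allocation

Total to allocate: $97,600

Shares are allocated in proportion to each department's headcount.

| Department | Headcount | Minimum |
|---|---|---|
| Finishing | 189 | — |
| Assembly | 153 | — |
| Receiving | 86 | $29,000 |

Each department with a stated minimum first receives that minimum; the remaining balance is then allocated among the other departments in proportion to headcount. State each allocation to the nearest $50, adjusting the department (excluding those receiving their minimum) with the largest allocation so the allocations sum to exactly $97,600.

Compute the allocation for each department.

Fund the minimums — Receiving $29,000. Residual $68,600.
Residual split over remaining headcount 342: Finishing 37,910.53 → $37,900; Assembly 30,689.47 → $30,700.

Finishing: $37,900 | Assembly: $30,700 | Receiving: $29,000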